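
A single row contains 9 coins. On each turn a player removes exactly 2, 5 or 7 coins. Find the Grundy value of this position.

Grundy values for subtraction set {2, 5, 7}:
g(0) = mex{} = 0
g(1) = mex{} = 0
g(2) = mex{0} = 1
g(3) = mex{0} = 1
g(4) = mex{1} = 0
g(5) = mex{0,1} = 2
g(6) = mex{0} = 1
g(7) = mex{0,1,2} = 3
g(8) = mex{0,1} = 2
g(9) = mex{0,1,3} = 2
So g(9) = 2.

2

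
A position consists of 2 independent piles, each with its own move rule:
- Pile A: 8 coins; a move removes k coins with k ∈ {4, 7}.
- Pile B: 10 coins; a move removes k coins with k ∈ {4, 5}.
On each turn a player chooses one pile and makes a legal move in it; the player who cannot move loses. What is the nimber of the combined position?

2

For pile A, compute g(0), g(1), … with moves {4, 7}:
k:     0  1  2  3  4  5  6  7  8
g(k):  0  0  0  0  1  1  1  1  2
So g(8) = 2.
Grundy values for pile B (subtraction set {4, 5}):
k:     0  1  2  3  4  5  6  7  8  9 10
g(k):  0  0  0  0  1  1  1  1  2  0  0
So g(10) = 0.
The value of a disjunctive sum is the nim-sum of the parts.
Combined value = 2 XOR 0 = 2.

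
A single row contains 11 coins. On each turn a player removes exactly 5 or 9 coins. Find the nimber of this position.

Compute g(0), g(1), … for moves {5, 9}:
k:     0  1  2  3  4  5  6  7  8  9 10 11
g(k):  0  0  0  0  0  1  1  1  1  1  2  2
So g(11) = 2.

2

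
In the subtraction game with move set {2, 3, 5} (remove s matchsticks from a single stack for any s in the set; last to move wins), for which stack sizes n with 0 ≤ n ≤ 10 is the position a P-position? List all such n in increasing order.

Grundy values for subtraction set {2, 3, 5}:
g(0) = mex{} = 0
g(1) = mex{} = 0
g(2) = mex{0} = 1
g(3) = mex{0} = 1
g(4) = mex{0,1} = 2
g(5) = mex{0,1} = 2
g(6) = mex{0,1,2} = 3
g(7) = mex{1,2} = 0
g(8) = mex{1,2,3} = 0
g(9) = mex{0,2,3} = 1
g(10) = mex{0,2} = 1
The P-positions (g = 0) in 0..10 are 0, 1, 7, 8.

0, 1, 7, 8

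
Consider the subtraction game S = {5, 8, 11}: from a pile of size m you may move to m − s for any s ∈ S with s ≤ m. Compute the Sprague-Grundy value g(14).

Build the Grundy sequence with g(k) = mex{g(k−s) : s ∈ {5, 8, 11}, s ≤ k}:
k:     0  1  2  3  4  5  6  7  8  9 10 11 12 13 14
g(k):  0  0  0  0  0  1  1  1  1  1  2  2  2  2  2
So g(14) = 2.

2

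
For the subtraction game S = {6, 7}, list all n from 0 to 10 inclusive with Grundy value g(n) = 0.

0, 1, 2, 3, 4, 5

Grundy values for subtraction set {6, 7}:
k:     0  1  2  3  4  5  6  7  8  9 10
g(k):  0  0  0  0  0  0  1  1  1  1  1
The P-positions (g = 0) in 0..10 are 0, 1, 2, 3, 4, 5.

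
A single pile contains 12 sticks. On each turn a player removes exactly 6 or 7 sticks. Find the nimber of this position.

Build the Grundy sequence with g(k) = mex{g(k−s) : s ∈ {6, 7}, s ≤ k}:
g(0) = mex{} = 0
g(1) = mex{} = 0
g(2) = mex{} = 0
g(3) = mex{} = 0
g(4) = mex{} = 0
g(5) = mex{} = 0
g(6) = mex{0} = 1
g(7) = mex{0} = 1
g(8) = mex{0} = 1
g(9) = mex{0} = 1
g(10) = mex{0} = 1
g(11) = mex{0} = 1
g(12) = mex{0,1} = 2
So g(12) = 2.

2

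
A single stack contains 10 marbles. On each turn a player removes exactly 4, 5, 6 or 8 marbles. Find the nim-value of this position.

Build the Grundy sequence with g(k) = mex{g(k−s) : s ∈ {4, 5, 6, 8}, s ≤ k}:
k:     0  1  2  3  4  5  6  7  8  9 10
g(k):  0  0  0  0  1  1  1  1  2  2  2
So g(10) = 2.

2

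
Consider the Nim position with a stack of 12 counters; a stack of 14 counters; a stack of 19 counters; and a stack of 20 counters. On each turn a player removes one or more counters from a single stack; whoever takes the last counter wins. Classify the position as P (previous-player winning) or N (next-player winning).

N-position

Compute the nim-sum pairwise:
12 ^ 14 = 2
2 ^ 19 = 17
17 ^ 20 = 5
The nim-sum is 5 ≠ 0, so this is an N-position: the player to move can win.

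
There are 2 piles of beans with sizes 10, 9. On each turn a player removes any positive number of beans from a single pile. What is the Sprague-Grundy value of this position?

Nim-sum: 10 ^ 9 = 3.

3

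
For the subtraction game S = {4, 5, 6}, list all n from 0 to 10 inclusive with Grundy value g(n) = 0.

Compute g(0), g(1), … for moves {4, 5, 6}:
g(0) = mex{} = 0
g(1) = mex{} = 0
g(2) = mex{} = 0
g(3) = mex{} = 0
g(4) = mex{0} = 1
g(5) = mex{0} = 1
g(6) = mex{0} = 1
g(7) = mex{0} = 1
g(8) = mex{0,1} = 2
g(9) = mex{0,1} = 2
g(10) = mex{1} = 0
The P-positions (g = 0) in 0..10 are 0, 1, 2, 3, 10.

0, 1, 2, 3, 10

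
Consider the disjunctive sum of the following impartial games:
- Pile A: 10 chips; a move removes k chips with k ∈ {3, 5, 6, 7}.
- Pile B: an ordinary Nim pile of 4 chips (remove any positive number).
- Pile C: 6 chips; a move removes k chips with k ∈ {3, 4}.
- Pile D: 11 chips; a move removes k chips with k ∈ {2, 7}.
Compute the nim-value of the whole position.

Grundy values for pile A (subtraction set {3, 5, 6, 7}):
k:     0  1  2  3  4  5  6  7  8  9 10
g(k):  0  0  0  1  1  1  2  2  2  3  0
So g(10) = 0.
Pile B is a plain Nim pile of size 4, so its Grundy value is 4.
For pile C, compute g(0), g(1), … with moves {3, 4}:
k:     0  1  2  3  4  5  6
g(k):  0  0  0  1  1  1  2
So g(6) = 2.
Grundy values for pile D (subtraction set {2, 7}):
k:     0  1  2  3  4  5  6  7  8  9 10 11
g(k):  0  0  1  1  0  0  1  1  2  0  0  1
So g(11) = 1.
By the Sprague-Grundy theorem, the Grundy value of a sum of independent games is the XOR of the component values.
Combined value = 0 ⊕ 4 ⊕ 2 ⊕ 1 = 7.

7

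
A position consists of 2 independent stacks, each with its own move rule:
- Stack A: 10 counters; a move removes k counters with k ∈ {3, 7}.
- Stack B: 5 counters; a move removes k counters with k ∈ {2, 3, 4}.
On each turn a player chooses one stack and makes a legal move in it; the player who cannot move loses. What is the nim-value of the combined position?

For stack A, compute g(0), g(1), … with moves {3, 7}:
g(0) = mex{} = 0
g(1) = mex{} = 0
g(2) = mex{} = 0
g(3) = mex{0} = 1
g(4) = mex{0} = 1
g(5) = mex{0} = 1
g(6) = mex{1} = 0
g(7) = mex{0,1} = 2
g(8) = mex{0,1} = 2
g(9) = mex{0} = 1
g(10) = mex{1,2} = 0
So g(10) = 0.
For stack B, compute g(0), g(1), … with moves {2, 3, 4}:
g(0) = mex{} = 0
g(1) = mex{} = 0
g(2) = mex{0} = 1
g(3) = mex{0} = 1
g(4) = mex{0,1} = 2
g(5) = mex{0,1} = 2
So g(5) = 2.
The value of a disjunctive sum is the nim-sum of the parts.
Combined value = 0 ⊕ 2 = 2.

2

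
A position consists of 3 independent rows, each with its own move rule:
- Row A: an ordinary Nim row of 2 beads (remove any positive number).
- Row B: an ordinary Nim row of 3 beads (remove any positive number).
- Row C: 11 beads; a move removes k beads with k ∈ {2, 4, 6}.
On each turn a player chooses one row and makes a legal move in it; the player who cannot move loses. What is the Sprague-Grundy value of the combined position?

0

Row A is a plain Nim row of size 2, so its Grundy value is 2.
Row B is a plain Nim row of size 3, so its Grundy value is 3.
Grundy values for row C (subtraction set {2, 4, 6}):
g(0) = mex{} = 0
g(1) = mex{} = 0
g(2) = mex{0} = 1
g(3) = mex{0} = 1
g(4) = mex{0,1} = 2
g(5) = mex{0,1} = 2
g(6) = mex{0,1,2} = 3
g(7) = mex{0,1,2} = 3
g(8) = mex{1,2,3} = 0
g(9) = mex{1,2,3} = 0
g(10) = mex{0,2,3} = 1
g(11) = mex{0,2,3} = 1
So g(11) = 1.
The value of a disjunctive sum is the nim-sum of the parts.
Combined value = 2 XOR 3 XOR 1 = 0.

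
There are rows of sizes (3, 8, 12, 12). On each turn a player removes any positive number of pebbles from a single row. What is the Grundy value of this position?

In binary:
  0011  (3)
  1000  (8)
  1100  (12)
  1100  (12)
  ----
  1011  (11)

11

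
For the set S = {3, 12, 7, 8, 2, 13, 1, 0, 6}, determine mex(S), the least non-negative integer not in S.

4

The values 0, 1, 2, 3 are all present; 4 is the first non-negative integer missing from the set.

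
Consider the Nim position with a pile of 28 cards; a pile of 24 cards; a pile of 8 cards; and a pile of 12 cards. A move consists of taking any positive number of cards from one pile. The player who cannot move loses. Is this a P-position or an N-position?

P-position

Nim-sum: 28 ^ 24 ^ 8 ^ 12 = 0.
The nim-sum is 0, so this is a P-position: the player to move is in a losing position under optimal play.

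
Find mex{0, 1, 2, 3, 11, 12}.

4

The values 0, 1, 2, 3 are all present; 4 is the first non-negative integer missing from the set.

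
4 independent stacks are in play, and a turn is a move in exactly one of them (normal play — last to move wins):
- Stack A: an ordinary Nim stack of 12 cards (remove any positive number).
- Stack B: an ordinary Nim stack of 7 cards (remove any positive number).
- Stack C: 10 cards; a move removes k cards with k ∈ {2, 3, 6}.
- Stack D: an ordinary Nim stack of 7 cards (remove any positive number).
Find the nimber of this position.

12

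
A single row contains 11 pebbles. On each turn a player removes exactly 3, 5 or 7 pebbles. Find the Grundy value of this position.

0

Grundy values for subtraction set {3, 5, 7}:
k:     0  1  2  3  4  5  6  7  8  9 10 11
g(k):  0  0  0  1  1  1  2  2  2  3  0  0
So g(11) = 0.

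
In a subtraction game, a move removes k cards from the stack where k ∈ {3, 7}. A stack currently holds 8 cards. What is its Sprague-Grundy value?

2

Grundy values for subtraction set {3, 7}:
k:     0  1  2  3  4  5  6  7  8
g(k):  0  0  0  1  1  1  0  2  2
So g(8) = 2.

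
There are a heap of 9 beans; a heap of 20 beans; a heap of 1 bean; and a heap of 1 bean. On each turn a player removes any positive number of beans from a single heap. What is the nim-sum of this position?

Compute the nim-sum pairwise:
9 XOR 20 = 29
29 XOR 1 = 28
28 XOR 1 = 29

29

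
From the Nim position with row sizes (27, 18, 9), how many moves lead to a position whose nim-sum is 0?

0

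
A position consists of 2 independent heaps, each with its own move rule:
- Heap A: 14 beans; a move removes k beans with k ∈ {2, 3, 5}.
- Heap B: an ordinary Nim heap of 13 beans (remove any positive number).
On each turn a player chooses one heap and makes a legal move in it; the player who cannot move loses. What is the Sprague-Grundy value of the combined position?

For heap A, compute g(0), g(1), … with moves {2, 3, 5}:
g(0) = mex{} = 0
g(1) = mex{} = 0
g(2) = mex{0} = 1
g(3) = mex{0} = 1
g(4) = mex{0,1} = 2
g(5) = mex{0,1} = 2
g(6) = mex{0,1,2} = 3
g(7) = mex{1,2} = 0
g(8) = mex{1,2,3} = 0
g(9) = mex{0,2,3} = 1
g(10) = mex{0,2} = 1
g(11) = mex{0,1,3} = 2
g(12) = mex{0,1} = 2
g(13) = mex{0,1,2} = 3
g(14) = mex{1,2} = 0
So g(14) = 0.
Heap B is a plain Nim heap of size 13, so its Grundy value is 13.
By the Sprague-Grundy theorem, the Grundy value of a sum of independent games is the XOR of the component values.
Combined value = 0 ⊕ 13 = 13.

13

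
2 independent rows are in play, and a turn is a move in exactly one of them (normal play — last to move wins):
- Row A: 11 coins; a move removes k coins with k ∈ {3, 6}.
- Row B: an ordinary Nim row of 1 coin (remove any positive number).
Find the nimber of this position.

1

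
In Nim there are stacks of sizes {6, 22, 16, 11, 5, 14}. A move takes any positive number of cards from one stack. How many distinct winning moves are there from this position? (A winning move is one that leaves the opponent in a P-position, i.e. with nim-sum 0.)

0

Nim-sum: 6 ^ 22 ^ 16 ^ 11 ^ 5 ^ 14 = 0.
The nim-sum is already 0, so every move leaves a nonzero nim-sum — there are no winning moves.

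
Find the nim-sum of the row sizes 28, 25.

Nim-sum: 28 ^ 25 = 5.

5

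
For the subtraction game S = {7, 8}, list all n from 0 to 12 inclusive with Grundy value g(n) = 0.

0, 1, 2, 3, 4, 5, 6

Build the Grundy sequence with g(k) = mex{g(k−s) : s ∈ {7, 8}, s ≤ k}:
g(0) = mex{} = 0
g(1) = mex{} = 0
g(2) = mex{} = 0
g(3) = mex{} = 0
g(4) = mex{} = 0
g(5) = mex{} = 0
g(6) = mex{} = 0
g(7) = mex{0} = 1
g(8) = mex{0} = 1
g(9) = mex{0} = 1
g(10) = mex{0} = 1
g(11) = mex{0} = 1
g(12) = mex{0} = 1
The P-positions (g = 0) in 0..12 are 0, 1, 2, 3, 4, 5, 6.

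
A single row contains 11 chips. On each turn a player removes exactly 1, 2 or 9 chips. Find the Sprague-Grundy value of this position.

1

Grundy values for subtraction set {1, 2, 9}:
g(0) = mex{} = 0
g(1) = mex{0} = 1
g(2) = mex{0,1} = 2
g(3) = mex{1,2} = 0
g(4) = mex{0,2} = 1
g(5) = mex{0,1} = 2
g(6) = mex{1,2} = 0
g(7) = mex{0,2} = 1
g(8) = mex{0,1} = 2
g(9) = mex{0,1,2} = 3
g(10) = mex{1,2,3} = 0
g(11) = mex{0,2,3} = 1
So g(11) = 1.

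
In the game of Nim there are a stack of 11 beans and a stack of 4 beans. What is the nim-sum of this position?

15

Write each in binary and XOR column by column:
  1011  (11)
  0100  (4)
  ----
  1111  (15)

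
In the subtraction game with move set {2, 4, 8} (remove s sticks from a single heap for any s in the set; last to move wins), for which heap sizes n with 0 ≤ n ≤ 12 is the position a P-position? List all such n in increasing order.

Compute g(0), g(1), … for moves {2, 4, 8}:
k:     0  1  2  3  4  5  6  7  8  9 10 11 12
g(k):  0  0  1  1  2  2  0  0  1  1  2  2  0
The P-positions (g = 0) in 0..12 are 0, 1, 6, 7, 12.

0, 1, 6, 7, 12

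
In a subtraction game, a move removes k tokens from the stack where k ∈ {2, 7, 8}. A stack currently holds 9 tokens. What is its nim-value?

2

Build the Grundy sequence with g(k) = mex{g(k−s) : s ∈ {2, 7, 8}, s ≤ k}:
g(0) = mex{} = 0
g(1) = mex{} = 0
g(2) = mex{0} = 1
g(3) = mex{0} = 1
g(4) = mex{1} = 0
g(5) = mex{1} = 0
g(6) = mex{0} = 1
g(7) = mex{0} = 1
g(8) = mex{0,1} = 2
g(9) = mex{0,1} = 2
So g(9) = 2.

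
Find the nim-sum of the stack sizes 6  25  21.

Nim-sum: 6 ^ 25 ^ 21 = 10.

10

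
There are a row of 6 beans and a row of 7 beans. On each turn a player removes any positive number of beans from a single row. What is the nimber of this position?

1

In binary:
  110  (6)
  111  (7)
  ---
  001  (1)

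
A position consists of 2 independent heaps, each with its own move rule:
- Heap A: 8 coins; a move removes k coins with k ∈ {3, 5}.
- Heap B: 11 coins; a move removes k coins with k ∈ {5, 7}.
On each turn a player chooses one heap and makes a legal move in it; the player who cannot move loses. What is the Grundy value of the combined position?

For heap A, compute g(0), g(1), … with moves {3, 5}:
g(0) = mex{} = 0
g(1) = mex{} = 0
g(2) = mex{} = 0
g(3) = mex{0} = 1
g(4) = mex{0} = 1
g(5) = mex{0} = 1
g(6) = mex{0,1} = 2
g(7) = mex{0,1} = 2
g(8) = mex{1} = 0
So g(8) = 0.
For heap B, compute g(0), g(1), … with moves {5, 7}:
g(0) = mex{} = 0
g(1) = mex{} = 0
g(2) = mex{} = 0
g(3) = mex{} = 0
g(4) = mex{} = 0
g(5) = mex{0} = 1
g(6) = mex{0} = 1
g(7) = mex{0} = 1
g(8) = mex{0} = 1
g(9) = mex{0} = 1
g(10) = mex{0,1} = 2
g(11) = mex{0,1} = 2
So g(11) = 2.
By the Sprague-Grundy theorem, the Grundy value of a sum of independent games is the XOR of the component values.
Combined value = 0 XOR 2 = 2.

2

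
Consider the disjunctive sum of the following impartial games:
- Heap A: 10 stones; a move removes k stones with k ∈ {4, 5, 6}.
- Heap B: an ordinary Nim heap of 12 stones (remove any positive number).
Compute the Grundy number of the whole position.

12

For heap A, compute g(0), g(1), … with moves {4, 5, 6}:
g(0) = mex{} = 0
g(1) = mex{} = 0
g(2) = mex{} = 0
g(3) = mex{} = 0
g(4) = mex{0} = 1
g(5) = mex{0} = 1
g(6) = mex{0} = 1
g(7) = mex{0} = 1
g(8) = mex{0,1} = 2
g(9) = mex{0,1} = 2
g(10) = mex{1} = 0
So g(10) = 0.
Heap B is a plain Nim heap of size 12, so its Grundy value is 12.
The value of a disjunctive sum is the nim-sum of the parts.
Combined value = 0 ⊕ 12 = 12.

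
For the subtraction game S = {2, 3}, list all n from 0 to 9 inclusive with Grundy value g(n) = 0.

0, 1, 5, 6

Grundy values for subtraction set {2, 3}:
g(0) = mex{} = 0
g(1) = mex{} = 0
g(2) = mex{0} = 1
g(3) = mex{0} = 1
g(4) = mex{0,1} = 2
g(5) = mex{1} = 0
g(6) = mex{1,2} = 0
g(7) = mex{0,2} = 1
g(8) = mex{0} = 1
g(9) = mex{0,1} = 2
The P-positions (g = 0) in 0..9 are 0, 1, 5, 6.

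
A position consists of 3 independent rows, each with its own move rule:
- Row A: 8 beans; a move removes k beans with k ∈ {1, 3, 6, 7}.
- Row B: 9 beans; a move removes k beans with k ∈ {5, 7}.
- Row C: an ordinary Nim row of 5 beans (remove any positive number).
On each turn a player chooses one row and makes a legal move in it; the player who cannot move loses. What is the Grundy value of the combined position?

6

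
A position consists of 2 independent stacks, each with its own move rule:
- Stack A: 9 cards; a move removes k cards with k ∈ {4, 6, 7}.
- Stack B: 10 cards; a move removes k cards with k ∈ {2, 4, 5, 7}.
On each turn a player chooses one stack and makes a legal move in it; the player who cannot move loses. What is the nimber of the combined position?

2

For stack A, compute g(0), g(1), … with moves {4, 6, 7}:
k:     0  1  2  3  4  5  6  7  8  9
g(k):  0  0  0  0  1  1  1  1  2  2
So g(9) = 2.
For stack B, compute g(0), g(1), … with moves {2, 4, 5, 7}:
k:     0  1  2  3  4  5  6  7  8  9 10
g(k):  0  0  1  1  2  2  3  3  4  0  0
So g(10) = 0.
The value of a disjunctive sum is the nim-sum of the parts.
Combined value = 2 ⊕ 0 = 2.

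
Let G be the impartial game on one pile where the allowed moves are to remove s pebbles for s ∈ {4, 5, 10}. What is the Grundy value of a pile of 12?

Grundy values for subtraction set {4, 5, 10}:
g(0) = mex{} = 0
g(1) = mex{} = 0
g(2) = mex{} = 0
g(3) = mex{} = 0
g(4) = mex{0} = 1
g(5) = mex{0} = 1
g(6) = mex{0} = 1
g(7) = mex{0} = 1
g(8) = mex{0,1} = 2
g(9) = mex{1} = 0
g(10) = mex{0,1} = 2
g(11) = mex{0,1} = 2
g(12) = mex{0,1,2} = 3
So g(12) = 3.

3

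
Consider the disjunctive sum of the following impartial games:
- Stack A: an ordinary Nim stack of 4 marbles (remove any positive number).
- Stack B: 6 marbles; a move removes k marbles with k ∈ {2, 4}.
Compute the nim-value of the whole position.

Stack A is a plain Nim stack of size 4, so its Grundy value is 4.
Grundy values for stack B (subtraction set {2, 4}):
k:     0  1  2  3  4  5  6
g(k):  0  0  1  1  2  2  0
So g(6) = 0.
The value of a disjunctive sum is the nim-sum of the parts.
Combined value = 4 XOR 0 = 4.

4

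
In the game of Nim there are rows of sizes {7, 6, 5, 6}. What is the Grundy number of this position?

2

Bitwise XOR of the heap sizes:
  111  (7)
  110  (6)
  101  (5)
  110  (6)
  ---
  010  (2)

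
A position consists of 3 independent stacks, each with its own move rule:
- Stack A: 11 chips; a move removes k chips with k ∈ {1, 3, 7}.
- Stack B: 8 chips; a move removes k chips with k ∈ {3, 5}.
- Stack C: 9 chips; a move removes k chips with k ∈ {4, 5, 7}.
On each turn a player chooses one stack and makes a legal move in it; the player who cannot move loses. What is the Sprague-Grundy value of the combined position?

3

Build the Grundy sequence for stack A with g(k) = mex{g(k−s) : s ∈ {1, 3, 7}, s ≤ k}:
g(0) = mex{} = 0
g(1) = mex{0} = 1
g(2) = mex{1} = 0
g(3) = mex{0} = 1
g(4) = mex{1} = 0
g(5) = mex{0} = 1
g(6) = mex{1} = 0
g(7) = mex{0} = 1
g(8) = mex{1} = 0
g(9) = mex{0} = 1
g(10) = mex{1} = 0
g(11) = mex{0} = 1
So g(11) = 1.
For stack B, compute g(0), g(1), … with moves {3, 5}:
g(0) = mex{} = 0
g(1) = mex{} = 0
g(2) = mex{} = 0
g(3) = mex{0} = 1
g(4) = mex{0} = 1
g(5) = mex{0} = 1
g(6) = mex{0,1} = 2
g(7) = mex{0,1} = 2
g(8) = mex{1} = 0
So g(8) = 0.
Grundy values for stack C (subtraction set {4, 5, 7}):
g(0) = mex{} = 0
g(1) = mex{} = 0
g(2) = mex{} = 0
g(3) = mex{} = 0
g(4) = mex{0} = 1
g(5) = mex{0} = 1
g(6) = mex{0} = 1
g(7) = mex{0} = 1
g(8) = mex{0,1} = 2
g(9) = mex{0,1} = 2
So g(9) = 2.
By the Sprague-Grundy theorem, the Grundy value of a sum of independent games is the XOR of the component values.
Combined value = 1 XOR 0 XOR 2 = 3.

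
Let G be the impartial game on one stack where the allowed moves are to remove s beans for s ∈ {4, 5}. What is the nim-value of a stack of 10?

0

Grundy values for subtraction set {4, 5}:
k:     0  1  2  3  4  5  6  7  8  9 10
g(k):  0  0  0  0  1  1  1  1  2  0  0
So g(10) = 0.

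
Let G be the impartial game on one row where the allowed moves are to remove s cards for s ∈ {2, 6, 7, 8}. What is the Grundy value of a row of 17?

1

Compute g(0), g(1), … for moves {2, 6, 7, 8}:
k:     0  1  2  3  4  5  6  7  8  9 10 11 12 13 14 15 16 17
g(k):  0  0  1  1  0  0  1  1  2  2  3  3  2  2  0  0  1  1
So g(17) = 1.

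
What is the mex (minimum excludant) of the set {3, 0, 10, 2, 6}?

1

0 is in the set but 1 is not, so the mex is 1.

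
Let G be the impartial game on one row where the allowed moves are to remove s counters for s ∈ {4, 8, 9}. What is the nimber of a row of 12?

3

Grundy values for subtraction set {4, 8, 9}:
k:     0  1  2  3  4  5  6  7  8  9 10 11 12
g(k):  0  0  0  0  1  1  1  1  2  2  2  2  3
So g(12) = 3.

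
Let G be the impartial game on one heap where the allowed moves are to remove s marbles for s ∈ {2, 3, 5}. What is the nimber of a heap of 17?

1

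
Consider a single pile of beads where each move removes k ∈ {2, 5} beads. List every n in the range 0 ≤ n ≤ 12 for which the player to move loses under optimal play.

0, 1, 4, 7, 8, 11

Build the Grundy sequence with g(k) = mex{g(k−s) : s ∈ {2, 5}, s ≤ k}:
k:     0  1  2  3  4  5  6  7  8  9 10 11 12
g(k):  0  0  1  1  0  2  1  0  0  1  1  0  2
The P-positions (g = 0) in 0..12 are 0, 1, 4, 7, 8, 11.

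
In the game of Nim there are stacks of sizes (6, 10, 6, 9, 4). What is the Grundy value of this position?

7

Compute the nim-sum pairwise:
6 ⊕ 10 = 12
12 ⊕ 6 = 10
10 ⊕ 9 = 3
3 ⊕ 4 = 7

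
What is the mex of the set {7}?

0

0 is not in the set, so the mex is 0.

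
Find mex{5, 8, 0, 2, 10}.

1

0 is in the set but 1 is not, so the mex is 1.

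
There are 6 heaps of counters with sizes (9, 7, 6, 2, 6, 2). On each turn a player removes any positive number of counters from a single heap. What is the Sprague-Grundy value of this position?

Compute the nim-sum pairwise:
9 XOR 7 = 14
14 XOR 6 = 8
8 XOR 2 = 10
10 XOR 6 = 12
12 XOR 2 = 14

14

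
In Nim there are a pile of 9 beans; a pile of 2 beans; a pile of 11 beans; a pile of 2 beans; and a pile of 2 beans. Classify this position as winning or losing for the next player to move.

Compute the nim-sum pairwise:
9 XOR 2 = 11
11 XOR 11 = 0
0 XOR 2 = 2
2 XOR 2 = 0
The nim-sum is 0, so this is a P-position: the player to move is in a losing position under optimal play.

Losing position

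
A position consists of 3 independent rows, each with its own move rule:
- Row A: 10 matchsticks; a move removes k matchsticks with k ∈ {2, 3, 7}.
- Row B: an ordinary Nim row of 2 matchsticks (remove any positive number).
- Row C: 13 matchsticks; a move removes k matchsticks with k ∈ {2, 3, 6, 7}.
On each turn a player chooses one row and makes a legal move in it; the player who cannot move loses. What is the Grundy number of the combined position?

0

Build the Grundy sequence for row A with g(k) = mex{g(k−s) : s ∈ {2, 3, 7}, s ≤ k}:
k:     0  1  2  3  4  5  6  7  8  9 10
g(k):  0  0  1  1  2  0  0  1  1  2  0
So g(10) = 0.
Row B is a plain Nim row of size 2, so its Grundy value is 2.
Build the Grundy sequence for row C with g(k) = mex{g(k−s) : s ∈ {2, 3, 6, 7}, s ≤ k}:
k:     0  1  2  3  4  5  6  7  8  9 10 11 12 13
g(k):  0  0  1  1  2  0  3  1  2  0  0  1  1  2
So g(13) = 2.
The value of a disjunctive sum is the nim-sum of the parts.
Combined value = 0 ⊕ 2 ⊕ 2 = 0.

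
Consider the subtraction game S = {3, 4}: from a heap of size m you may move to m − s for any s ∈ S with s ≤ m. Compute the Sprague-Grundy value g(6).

2

Build the Grundy sequence with g(k) = mex{g(k−s) : s ∈ {3, 4}, s ≤ k}:
k:     0  1  2  3  4  5  6
g(k):  0  0  0  1  1  1  2
So g(6) = 2.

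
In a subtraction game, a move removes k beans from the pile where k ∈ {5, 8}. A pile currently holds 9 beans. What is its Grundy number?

1

Grundy values for subtraction set {5, 8}:
g(0) = mex{} = 0
g(1) = mex{} = 0
g(2) = mex{} = 0
g(3) = mex{} = 0
g(4) = mex{} = 0
g(5) = mex{0} = 1
g(6) = mex{0} = 1
g(7) = mex{0} = 1
g(8) = mex{0} = 1
g(9) = mex{0} = 1
So g(9) = 1.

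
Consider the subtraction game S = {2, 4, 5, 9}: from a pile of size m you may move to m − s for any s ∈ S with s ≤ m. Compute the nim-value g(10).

1

Compute g(0), g(1), … for moves {2, 4, 5, 9}:
g(0) = mex{} = 0
g(1) = mex{} = 0
g(2) = mex{0} = 1
g(3) = mex{0} = 1
g(4) = mex{0,1} = 2
g(5) = mex{0,1} = 2
g(6) = mex{0,1,2} = 3
g(7) = mex{1,2} = 0
g(8) = mex{1,2,3} = 0
g(9) = mex{0,2} = 1
g(10) = mex{0,2,3} = 1
So g(10) = 1.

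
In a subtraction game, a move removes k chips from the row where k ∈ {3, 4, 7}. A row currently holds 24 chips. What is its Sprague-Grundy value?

1

Build the Grundy sequence with g(k) = mex{g(k−s) : s ∈ {3, 4, 7}, s ≤ k}:
k:     0  1  2  3  4  5  6  7  8  9 10 11 12 13 14 15 16 17 18 19 20 21 22 23 24
g(k):  0  0  0  1  1  1  2  2  2  3  0  0  0  1  1  1  2  2  2  3  0  0  0  1  1
So g(24) = 1.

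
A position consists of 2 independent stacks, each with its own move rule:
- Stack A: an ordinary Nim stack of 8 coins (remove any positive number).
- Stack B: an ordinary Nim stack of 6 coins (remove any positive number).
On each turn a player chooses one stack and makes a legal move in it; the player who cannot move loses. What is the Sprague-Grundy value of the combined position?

Stack A is a plain Nim stack of size 8, so its Grundy value is 8.
Stack B is a plain Nim stack of size 6, so its Grundy value is 6.
The value of a disjunctive sum is the nim-sum of the parts.
Combined value = 8 ⊕ 6 = 14.

14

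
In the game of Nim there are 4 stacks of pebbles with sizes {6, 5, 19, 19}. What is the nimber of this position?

3

In binary:
  00110  (6)
  00101  (5)
  10011  (19)
  10011  (19)
  -----
  00011  (3)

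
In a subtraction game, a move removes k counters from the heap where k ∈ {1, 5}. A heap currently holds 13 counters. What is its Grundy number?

Build the Grundy sequence with g(k) = mex{g(k−s) : s ∈ {1, 5}, s ≤ k}:
k:     0  1  2  3  4  5  6  7  8  9 10 11 12 13
g(k):  0  1  0  1  0  1  0  1  0  1  0  1  0  1
So g(13) = 1.

1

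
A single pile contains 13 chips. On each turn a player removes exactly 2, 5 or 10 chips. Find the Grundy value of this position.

3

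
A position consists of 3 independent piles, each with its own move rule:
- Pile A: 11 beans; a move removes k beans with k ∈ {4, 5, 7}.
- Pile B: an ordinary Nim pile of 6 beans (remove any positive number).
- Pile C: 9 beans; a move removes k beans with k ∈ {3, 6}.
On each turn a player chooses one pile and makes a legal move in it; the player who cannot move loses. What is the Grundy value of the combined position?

6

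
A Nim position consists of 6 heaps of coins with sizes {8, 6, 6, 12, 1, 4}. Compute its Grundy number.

In binary:
  1000  (8)
  0110  (6)
  0110  (6)
  1100  (12)
  0001  (1)
  0100  (4)
  ----
  0001  (1)

1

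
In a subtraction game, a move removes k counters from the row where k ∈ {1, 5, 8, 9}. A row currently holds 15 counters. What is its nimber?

Compute g(0), g(1), … for moves {1, 5, 8, 9}:
k:     0  1  2  3  4  5  6  7  8  9 10 11 12 13 14 15
g(k):  0  1  0  1  0  1  0  1  2  3  2  3  2  3  2  3
So g(15) = 3.

3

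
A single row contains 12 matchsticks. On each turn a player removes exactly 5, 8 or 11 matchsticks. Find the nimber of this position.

Grundy values for subtraction set {5, 8, 11}:
g(0) = mex{} = 0
g(1) = mex{} = 0
g(2) = mex{} = 0
g(3) = mex{} = 0
g(4) = mex{} = 0
g(5) = mex{0} = 1
g(6) = mex{0} = 1
g(7) = mex{0} = 1
g(8) = mex{0} = 1
g(9) = mex{0} = 1
g(10) = mex{0,1} = 2
g(11) = mex{0,1} = 2
g(12) = mex{0,1} = 2
So g(12) = 2.

2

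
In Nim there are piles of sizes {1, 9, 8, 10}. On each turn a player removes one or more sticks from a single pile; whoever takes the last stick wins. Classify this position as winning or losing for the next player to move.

Winning position

Write each in binary and XOR column by column:
  0001  (1)
  1001  (9)
  1000  (8)
  1010  (10)
  ----
  1010  (10)
The nim-sum is 10 ≠ 0, so this is an N-position: the player to move can win.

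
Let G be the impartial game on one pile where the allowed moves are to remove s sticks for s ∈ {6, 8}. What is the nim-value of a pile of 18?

0

Grundy values for subtraction set {6, 8}:
k:     0  1  2  3  4  5  6  7  8  9 10 11 12 13 14 15 16 17 18
g(k):  0  0  0  0  0  0  1  1  1  1  1  1  2  2  0  0  0  0  0
So g(18) = 0.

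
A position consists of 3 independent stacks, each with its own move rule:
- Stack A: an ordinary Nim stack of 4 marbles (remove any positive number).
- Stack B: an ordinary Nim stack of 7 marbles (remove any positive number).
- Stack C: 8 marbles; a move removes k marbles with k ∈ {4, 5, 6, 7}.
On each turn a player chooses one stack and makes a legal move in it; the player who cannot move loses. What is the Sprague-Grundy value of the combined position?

1

Stack A is a plain Nim stack of size 4, so its Grundy value is 4.
Stack B is a plain Nim stack of size 7, so its Grundy value is 7.
For stack C, compute g(0), g(1), … with moves {4, 5, 6, 7}:
g(0) = mex{} = 0
g(1) = mex{} = 0
g(2) = mex{} = 0
g(3) = mex{} = 0
g(4) = mex{0} = 1
g(5) = mex{0} = 1
g(6) = mex{0} = 1
g(7) = mex{0} = 1
g(8) = mex{0,1} = 2
So g(8) = 2.
The value of a disjunctive sum is the nim-sum of the parts.
Combined value = 4 ⊕ 7 ⊕ 2 = 1.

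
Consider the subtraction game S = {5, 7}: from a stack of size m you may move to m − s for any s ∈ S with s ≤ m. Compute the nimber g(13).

Compute g(0), g(1), … for moves {5, 7}:
k:     0  1  2  3  4  5  6  7  8  9 10 11 12 13
g(k):  0  0  0  0  0  1  1  1  1  1  2  2  0  0
So g(13) = 0.

0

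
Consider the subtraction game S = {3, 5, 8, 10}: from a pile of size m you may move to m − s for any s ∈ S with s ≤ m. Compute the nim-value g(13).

0

Build the Grundy sequence with g(k) = mex{g(k−s) : s ∈ {3, 5, 8, 10}, s ≤ k}:
g(0) = mex{} = 0
g(1) = mex{} = 0
g(2) = mex{} = 0
g(3) = mex{0} = 1
g(4) = mex{0} = 1
g(5) = mex{0} = 1
g(6) = mex{0,1} = 2
g(7) = mex{0,1} = 2
g(8) = mex{0,1} = 2
g(9) = mex{0,1,2} = 3
g(10) = mex{0,1,2} = 3
g(11) = mex{0,1,2} = 3
g(12) = mex{0,1,2,3} = 4
g(13) = mex{1,2,3} = 0
So g(13) = 0.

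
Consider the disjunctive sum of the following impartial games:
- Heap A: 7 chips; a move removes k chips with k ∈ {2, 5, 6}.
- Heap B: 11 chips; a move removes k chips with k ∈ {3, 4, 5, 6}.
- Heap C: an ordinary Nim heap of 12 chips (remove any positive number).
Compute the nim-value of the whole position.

Build the Grundy sequence for heap A with g(k) = mex{g(k−s) : s ∈ {2, 5, 6}, s ≤ k}:
g(0) = mex{} = 0
g(1) = mex{} = 0
g(2) = mex{0} = 1
g(3) = mex{0} = 1
g(4) = mex{1} = 0
g(5) = mex{0,1} = 2
g(6) = mex{0} = 1
g(7) = mex{0,1,2} = 3
So g(7) = 3.
Build the Grundy sequence for heap B with g(k) = mex{g(k−s) : s ∈ {3, 4, 5, 6}, s ≤ k}:
g(0) = mex{} = 0
g(1) = mex{} = 0
g(2) = mex{} = 0
g(3) = mex{0} = 1
g(4) = mex{0} = 1
g(5) = mex{0} = 1
g(6) = mex{0,1} = 2
g(7) = mex{0,1} = 2
g(8) = mex{0,1} = 2
g(9) = mex{1,2} = 0
g(10) = mex{1,2} = 0
g(11) = mex{1,2} = 0
So g(11) = 0.
Heap C is a plain Nim heap of size 12, so its Grundy value is 12.
By the Sprague-Grundy theorem, the Grundy value of a sum of independent games is the XOR of the component values.
Combined value = 3 XOR 0 XOR 12 = 15.

15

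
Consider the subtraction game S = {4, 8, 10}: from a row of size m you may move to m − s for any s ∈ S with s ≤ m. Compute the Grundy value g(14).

0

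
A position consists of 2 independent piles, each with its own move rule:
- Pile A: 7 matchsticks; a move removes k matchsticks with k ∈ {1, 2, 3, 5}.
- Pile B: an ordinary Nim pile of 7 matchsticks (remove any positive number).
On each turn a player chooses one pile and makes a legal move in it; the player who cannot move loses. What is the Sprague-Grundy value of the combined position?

4

For pile A, compute g(0), g(1), … with moves {1, 2, 3, 5}:
g(0) = mex{} = 0
g(1) = mex{0} = 1
g(2) = mex{0,1} = 2
g(3) = mex{0,1,2} = 3
g(4) = mex{1,2,3} = 0
g(5) = mex{0,2,3} = 1
g(6) = mex{0,1,3} = 2
g(7) = mex{0,1,2} = 3
So g(7) = 3.
Pile B is a plain Nim pile of size 7, so its Grundy value is 7.
The value of a disjunctive sum is the nim-sum of the parts.
Combined value = 3 ⊕ 7 = 4.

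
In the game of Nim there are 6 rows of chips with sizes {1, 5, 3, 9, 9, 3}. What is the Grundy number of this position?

In binary:
  0001  (1)
  0101  (5)
  0011  (3)
  1001  (9)
  1001  (9)
  0011  (3)
  ----
  0100  (4)

4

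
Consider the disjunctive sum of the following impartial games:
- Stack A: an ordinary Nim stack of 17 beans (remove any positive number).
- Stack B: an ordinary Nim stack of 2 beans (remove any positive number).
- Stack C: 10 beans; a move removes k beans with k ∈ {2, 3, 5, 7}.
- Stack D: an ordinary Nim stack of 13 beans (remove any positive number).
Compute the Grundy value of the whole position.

Stack A is a plain Nim stack of size 17, so its Grundy value is 17.
Stack B is a plain Nim stack of size 2, so its Grundy value is 2.
Grundy values for stack C (subtraction set {2, 3, 5, 7}):
g(0) = mex{} = 0
g(1) = mex{} = 0
g(2) = mex{0} = 1
g(3) = mex{0} = 1
g(4) = mex{0,1} = 2
g(5) = mex{0,1} = 2
g(6) = mex{0,1,2} = 3
g(7) = mex{0,1,2} = 3
g(8) = mex{0,1,2,3} = 4
g(9) = mex{1,2,3} = 0
g(10) = mex{1,2,3,4} = 0
So g(10) = 0.
Stack D is a plain Nim stack of size 13, so its Grundy value is 13.
The value of a disjunctive sum is the nim-sum of the parts.
Combined value = 17 ⊕ 2 ⊕ 0 ⊕ 13 = 30.

30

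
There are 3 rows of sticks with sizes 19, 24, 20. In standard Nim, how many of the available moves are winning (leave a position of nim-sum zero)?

3

In binary:
  10011  (19)
  11000  (24)
  10100  (20)
  -----
  11111  (31)
The overall nim-sum is X = 31. A row of size p has a winning move iff p XOR X < p (reduce it to p XOR X).
  19: 19 XOR 31 = 12 < 19 — winning move (to 12).
  24: 24 XOR 31 = 7 < 24 — winning move (to 7).
  20: 20 XOR 31 = 11 < 20 — winning move (to 11).
That gives 3 winning moves.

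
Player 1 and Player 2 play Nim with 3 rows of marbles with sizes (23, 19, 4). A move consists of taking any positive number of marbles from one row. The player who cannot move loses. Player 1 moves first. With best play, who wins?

Player 2 wins

Nim-sum: 23 ⊕ 19 ⊕ 4 = 0.
The nim-sum is 0, so this is a P-position: the player to move is in a losing position under optimal play; Player 1 is about to move from it and so loses — Player 2 wins.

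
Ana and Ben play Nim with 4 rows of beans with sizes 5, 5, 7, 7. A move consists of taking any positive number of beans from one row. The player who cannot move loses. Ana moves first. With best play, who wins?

Compute the nim-sum pairwise:
5 ^ 5 = 0
0 ^ 7 = 7
7 ^ 7 = 0
The nim-sum is 0, so this is a P-position: the player to move is in a losing position under optimal play; Ana is about to move from it and so loses — Ben wins.

Ben wins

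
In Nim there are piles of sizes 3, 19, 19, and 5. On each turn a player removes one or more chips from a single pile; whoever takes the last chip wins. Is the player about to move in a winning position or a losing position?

Winning position

Nim-sum: 3 ^ 19 ^ 19 ^ 5 = 6.
The nim-sum is 6 ≠ 0, so this is an N-position: the player to move can win.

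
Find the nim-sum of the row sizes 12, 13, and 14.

15

Write each in binary and XOR column by column:
  1100  (12)
  1101  (13)
  1110  (14)
  ----
  1111  (15)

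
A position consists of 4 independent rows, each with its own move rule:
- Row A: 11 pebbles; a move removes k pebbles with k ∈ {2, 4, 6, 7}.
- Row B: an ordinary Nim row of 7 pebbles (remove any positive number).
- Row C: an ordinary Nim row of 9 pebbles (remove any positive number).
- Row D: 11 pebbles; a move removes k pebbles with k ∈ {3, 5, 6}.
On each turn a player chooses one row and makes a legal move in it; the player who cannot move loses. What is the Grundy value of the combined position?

Grundy values for row A (subtraction set {2, 4, 6, 7}):
g(0) = mex{} = 0
g(1) = mex{} = 0
g(2) = mex{0} = 1
g(3) = mex{0} = 1
g(4) = mex{0,1} = 2
g(5) = mex{0,1} = 2
g(6) = mex{0,1,2} = 3
g(7) = mex{0,1,2} = 3
g(8) = mex{0,1,2,3} = 4
g(9) = mex{1,2,3} = 0
g(10) = mex{1,2,3,4} = 0
g(11) = mex{0,2,3} = 1
So g(11) = 1.
Row B is a plain Nim row of size 7, so its Grundy value is 7.
Row C is a plain Nim row of size 9, so its Grundy value is 9.
For row D, compute g(0), g(1), … with moves {3, 5, 6}:
k:     0  1  2  3  4  5  6  7  8  9 10 11
g(k):  0  0  0  1  1  1  2  2  2  0  0  0
So g(11) = 0.
The value of a disjunctive sum is the nim-sum of the parts.
Combined value = 1 XOR 7 XOR 9 XOR 0 = 15.

15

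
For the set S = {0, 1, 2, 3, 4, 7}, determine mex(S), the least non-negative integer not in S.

5

The values 0, 1, 2, 3, 4 are all present; 5 is the first non-negative integer missing from the set.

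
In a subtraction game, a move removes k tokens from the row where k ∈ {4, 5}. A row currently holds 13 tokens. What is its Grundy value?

1

Grundy values for subtraction set {4, 5}:
g(0) = mex{} = 0
g(1) = mex{} = 0
g(2) = mex{} = 0
g(3) = mex{} = 0
g(4) = mex{0} = 1
g(5) = mex{0} = 1
g(6) = mex{0} = 1
g(7) = mex{0} = 1
g(8) = mex{0,1} = 2
g(9) = mex{1} = 0
g(10) = mex{1} = 0
g(11) = mex{1} = 0
g(12) = mex{1,2} = 0
g(13) = mex{0,2} = 1
So g(13) = 1.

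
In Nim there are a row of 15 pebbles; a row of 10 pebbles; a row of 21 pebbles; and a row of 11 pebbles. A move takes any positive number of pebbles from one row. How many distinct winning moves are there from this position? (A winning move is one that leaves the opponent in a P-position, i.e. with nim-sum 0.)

1

Nim-sum: 15 XOR 10 XOR 21 XOR 11 = 27.
The overall nim-sum is X = 27. A row of size p has a winning move iff p XOR X < p (reduce it to p XOR X).
  15: 15 XOR 27 = 20 ≥ 15 — no move.
  10: 10 XOR 27 = 17 ≥ 10 — no move.
  21: 21 XOR 27 = 14 < 21 — winning move (to 14).
  11: 11 XOR 27 = 16 ≥ 11 — no move.
That gives 1 winning move.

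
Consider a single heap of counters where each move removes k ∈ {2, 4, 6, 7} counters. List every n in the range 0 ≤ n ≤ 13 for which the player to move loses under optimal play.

0, 1, 9, 10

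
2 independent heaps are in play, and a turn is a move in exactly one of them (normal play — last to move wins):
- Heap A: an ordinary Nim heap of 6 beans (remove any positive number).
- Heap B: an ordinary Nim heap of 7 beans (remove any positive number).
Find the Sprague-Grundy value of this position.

1

Heap A is a plain Nim heap of size 6, so its Grundy value is 6.
Heap B is a plain Nim heap of size 7, so its Grundy value is 7.
The value of a disjunctive sum is the nim-sum of the parts.
Combined value = 6 ⊕ 7 = 1.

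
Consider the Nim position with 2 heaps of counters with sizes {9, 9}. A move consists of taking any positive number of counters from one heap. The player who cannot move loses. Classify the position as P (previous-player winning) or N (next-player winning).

P-position

Compute the nim-sum pairwise:
9 ^ 9 = 0
The nim-sum is 0, so this is a P-position: the player to move is in a losing position under optimal play.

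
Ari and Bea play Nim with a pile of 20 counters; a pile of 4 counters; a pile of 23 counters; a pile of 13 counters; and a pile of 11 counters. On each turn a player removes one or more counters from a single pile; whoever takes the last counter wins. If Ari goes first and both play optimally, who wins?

Bitwise XOR of the heap sizes:
  10100  (20)
  00100  (4)
  10111  (23)
  01101  (13)
  01011  (11)
  -----
  00001  (1)
The nim-sum is 1 ≠ 0, so this is an N-position: the player to move can win; Ari has a winning move.

Ari wins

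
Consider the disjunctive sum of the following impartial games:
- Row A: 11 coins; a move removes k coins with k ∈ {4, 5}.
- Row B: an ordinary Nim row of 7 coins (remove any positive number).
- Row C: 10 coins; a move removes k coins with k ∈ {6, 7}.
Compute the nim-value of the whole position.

6

Build the Grundy sequence for row A with g(k) = mex{g(k−s) : s ∈ {4, 5}, s ≤ k}:
g(0) = mex{} = 0
g(1) = mex{} = 0
g(2) = mex{} = 0
g(3) = mex{} = 0
g(4) = mex{0} = 1
g(5) = mex{0} = 1
g(6) = mex{0} = 1
g(7) = mex{0} = 1
g(8) = mex{0,1} = 2
g(9) = mex{1} = 0
g(10) = mex{1} = 0
g(11) = mex{1} = 0
So g(11) = 0.
Row B is a plain Nim row of size 7, so its Grundy value is 7.
For row C, compute g(0), g(1), … with moves {6, 7}:
k:     0  1  2  3  4  5  6  7  8  9 10
g(k):  0  0  0  0  0  0  1  1  1  1  1
So g(10) = 1.
By the Sprague-Grundy theorem, the Grundy value of a sum of independent games is the XOR of the component values.
Combined value = 0 XOR 7 XOR 1 = 6.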